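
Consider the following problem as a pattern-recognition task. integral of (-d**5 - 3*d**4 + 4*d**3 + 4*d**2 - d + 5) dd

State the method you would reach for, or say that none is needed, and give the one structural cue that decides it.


Best approach: no special technique — nothing composite, nothing rational, nothing trigonometric — each constant-multiple power of d integrates by the power rule alone.


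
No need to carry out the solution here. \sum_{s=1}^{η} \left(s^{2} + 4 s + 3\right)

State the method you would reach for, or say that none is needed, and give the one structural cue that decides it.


Diagnosis: no special technique — Faulhaber territory: sum each constant-multiple power of s with its closed-form formula, no trick required.


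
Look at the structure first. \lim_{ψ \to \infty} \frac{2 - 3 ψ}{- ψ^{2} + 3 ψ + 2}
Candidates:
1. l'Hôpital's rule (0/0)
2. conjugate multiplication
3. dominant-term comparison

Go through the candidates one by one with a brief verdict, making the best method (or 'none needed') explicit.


Method: dominant-term comparison — divide through by the highest power of ψ; every lower-order term dies and the dominant terms decide the limit.
- l'Hôpital's rule (0/0): no 0/0 form appears: written as one quotient, top and bottom both grow without bound, and the ratio is decided by their leading terms.
- conjugate multiplication: multiplying by a conjugate would not remove any indeterminacy here.
- dominant-term comparison — yes — fits the structure here.


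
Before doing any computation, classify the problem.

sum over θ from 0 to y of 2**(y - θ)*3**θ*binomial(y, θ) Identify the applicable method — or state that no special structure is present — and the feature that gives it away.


Technique: the binomial theorem — terms weighting binomial(y, θ) against matched powers of 3 and 2 reassemble into (3 + 2)^y by the binomial theorem.


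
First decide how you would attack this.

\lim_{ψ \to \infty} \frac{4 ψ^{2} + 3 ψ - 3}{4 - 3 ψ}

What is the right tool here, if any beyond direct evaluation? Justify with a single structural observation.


Best approach: dominant-term comparison — at large ψ only the top-degree terms survive; compare the leading terms and the limit falls out. Differentiating the expression as a single quotient would eventually settle it as well; matching dominant growth settles it immediately.


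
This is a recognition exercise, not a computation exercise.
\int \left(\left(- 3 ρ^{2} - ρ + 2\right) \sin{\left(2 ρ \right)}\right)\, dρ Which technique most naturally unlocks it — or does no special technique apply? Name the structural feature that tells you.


Diagnosis: integration by parts — the integrand splits as - 3 ρ^{2} - ρ + 2 times \sin{\left(2 ρ \right)} — repeatedly differentiating the polynomial part kills it, which is the parts ladder.


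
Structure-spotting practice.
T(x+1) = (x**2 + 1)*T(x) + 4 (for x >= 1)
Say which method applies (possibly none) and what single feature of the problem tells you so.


Technique: a summation factor — it is first-order linear but the coefficient x**2 + 1 depends on the index, so multiply through by a summation factor to telescope it.


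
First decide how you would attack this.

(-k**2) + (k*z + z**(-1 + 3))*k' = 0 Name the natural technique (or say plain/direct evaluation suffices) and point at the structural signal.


Method: the homogeneous substitution — the slope's numerator and denominator have matching total degree, so it depends only on k/z and the ratio substitution collapses it. A Bernoulli substitution after rearrangement (possibly exchanging dependent and independent variable) is a fair alternative; the homogeneous route works on the equation as it stands.


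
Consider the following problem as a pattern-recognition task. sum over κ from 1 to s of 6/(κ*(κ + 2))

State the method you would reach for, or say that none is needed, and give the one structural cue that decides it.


Technique: telescoping — 6/(κ*(κ + 2)) hides a difference of shifted reciprocals — decompose it and the middle of the sum vanishes.


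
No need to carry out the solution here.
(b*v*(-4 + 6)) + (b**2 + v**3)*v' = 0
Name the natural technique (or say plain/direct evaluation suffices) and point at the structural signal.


Verdict: the exact-equation method — the mixed-partials test passes for b*v*(-4 + 6) and b**2 + v**3, so a potential function exists as presented.


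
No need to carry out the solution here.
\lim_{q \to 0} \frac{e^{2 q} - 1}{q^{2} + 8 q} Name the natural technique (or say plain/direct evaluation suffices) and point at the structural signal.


Method: l'Hôpital's rule (0/0) — plug in 0: top and bottom both hit zero, so differentiate each and retry. The standard small-argument limits would also carry it; the rule is the systematic route.


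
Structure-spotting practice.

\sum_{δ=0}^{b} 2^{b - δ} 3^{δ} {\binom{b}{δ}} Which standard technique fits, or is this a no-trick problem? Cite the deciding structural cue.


Best approach: the binomial theorem — {\binom{b}{δ}} weighting matched powers of 3 and 2 is the expanded form of (3 + 2)^b — fold it back up.


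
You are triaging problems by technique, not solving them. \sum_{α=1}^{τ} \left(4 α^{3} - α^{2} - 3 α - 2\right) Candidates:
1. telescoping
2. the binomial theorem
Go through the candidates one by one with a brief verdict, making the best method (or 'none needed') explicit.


Technique: no special technique — no ratio, no shift structure, no binomial pattern: sum the constant-multiple powers of α with known formulas.
- telescoping — writing out consecutive terms as given produces no pairwise cancellation.
- the binomial theorem: the summand does not match any term pattern of an expanded binomial power.


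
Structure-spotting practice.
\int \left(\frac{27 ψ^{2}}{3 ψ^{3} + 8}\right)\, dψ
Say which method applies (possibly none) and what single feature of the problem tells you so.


Method: u-substitution — collected, the integrand has one factor that is, up to a constant, the derivative of an inner expression the rest depends on — substitute for that inner expression.


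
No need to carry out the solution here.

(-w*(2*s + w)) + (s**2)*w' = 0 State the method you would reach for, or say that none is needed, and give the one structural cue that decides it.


Method: the homogeneous substitution — solved for the derivative, the right side is unchanged under scaling s and w together — it depends only on the ratio w/s, so substitute a single ratio variable. Rearranged, this also fits the Bernoulli template directly; the homogeneous substitution reads the structure without the rearrangement.


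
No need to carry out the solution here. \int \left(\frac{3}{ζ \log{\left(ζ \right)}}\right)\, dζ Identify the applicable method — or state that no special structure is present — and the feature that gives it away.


Diagnosis: u-substitution — collected, the integrand has one factor that is, up to a constant, the derivative of an inner expression the rest depends on — substitute for that inner expression.


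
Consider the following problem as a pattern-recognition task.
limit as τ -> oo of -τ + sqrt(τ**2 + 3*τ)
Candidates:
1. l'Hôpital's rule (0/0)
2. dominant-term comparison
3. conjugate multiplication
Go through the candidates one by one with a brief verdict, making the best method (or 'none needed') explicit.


Method: conjugate multiplication — two divergent pieces with a minus sign between them and a radical in the mix: rationalize sqrt(τ**2 + 3*τ) - τ before any limit law applies.
- l'Hôpital's rule (0/0): the expression is a difference driving to ∞ − ∞, not a 0/0 quotient — there is no ratio for the rule to differentiate.
- dominant-term comparison: no ranking of term growth rates resolves the limit here.
- conjugate multiplication: a fit — the right tool for this form.


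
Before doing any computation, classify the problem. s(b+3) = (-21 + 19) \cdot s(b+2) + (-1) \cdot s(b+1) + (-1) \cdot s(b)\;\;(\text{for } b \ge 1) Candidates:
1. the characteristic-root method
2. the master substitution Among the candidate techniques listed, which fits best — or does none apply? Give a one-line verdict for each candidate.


Diagnosis: the characteristic-root method — shift-invariance with fixed coefficients calls for exponential trials; the characteristic polynomial finds every r^b.
- the characteristic-root method: yes — fits the structure here.
- the master substitution: the recursive argument is a shift of the index, not a fixed fraction of it.


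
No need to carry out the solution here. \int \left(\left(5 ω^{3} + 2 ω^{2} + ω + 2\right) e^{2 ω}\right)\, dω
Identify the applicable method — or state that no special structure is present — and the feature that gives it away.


Method: integration by parts — 5 ω^{3} + 2 ω^{2} + ω + 2 dies after finitely many derivatives while e^{2 ω} cycles under integration — the tabular/parts setup.


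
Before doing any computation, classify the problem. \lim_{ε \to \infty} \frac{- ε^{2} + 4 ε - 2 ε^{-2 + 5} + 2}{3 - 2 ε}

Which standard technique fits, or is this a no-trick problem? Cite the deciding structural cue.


Verdict: dominant-term comparison — growth-rate triage: the leading powers of ε decide the limit, everything else is noise. Differentiating the expression as a single quotient would eventually settle it as well; matching dominant growth settles it immediately.


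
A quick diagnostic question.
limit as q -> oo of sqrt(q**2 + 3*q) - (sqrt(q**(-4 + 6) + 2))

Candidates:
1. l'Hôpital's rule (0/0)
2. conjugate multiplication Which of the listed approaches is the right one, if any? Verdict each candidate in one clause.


Technique: conjugate multiplication — neither sqrt(q**2 + 3*q) nor sqrt(q**(-4 + 6) + 2) converges alone, so rewrite their difference as a conjugate-rationalized quotient first.
- l'Hôpital's rule (0/0) — the expression is a difference driving to ∞ − ∞, not a 0/0 quotient — there is no ratio for the rule to differentiate.
- conjugate multiplication — a fit — the right tool for this form.


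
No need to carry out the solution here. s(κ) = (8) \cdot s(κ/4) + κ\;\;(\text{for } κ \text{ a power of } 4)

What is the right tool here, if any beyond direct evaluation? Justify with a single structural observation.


Verdict: the master substitution — the argument shrinks by the factor 4, so measure the index on a logarithmic scale and the recursion becomes a shift.


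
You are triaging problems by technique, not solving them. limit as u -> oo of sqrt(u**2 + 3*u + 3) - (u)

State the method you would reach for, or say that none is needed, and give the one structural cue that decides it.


Technique: conjugate multiplication — infinity minus infinity with a radical in play — multiply by the conjugate so the divergences of sqrt(u**2 + 3*u + 3) and u annihilate.


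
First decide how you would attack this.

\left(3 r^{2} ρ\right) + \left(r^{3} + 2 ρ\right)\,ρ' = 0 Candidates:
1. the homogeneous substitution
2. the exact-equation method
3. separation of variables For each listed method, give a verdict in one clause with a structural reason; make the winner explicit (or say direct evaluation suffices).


Best approach: the exact-equation method — the cross partial derivatives of 3 r^{2} ρ and r^{3} + 2 ρ agree, so the left side is the total differential of one potential in r and ρ.
- the homogeneous substitution — the ratio of the variables does not determine the slope.
- the exact-equation method — applicable, and directly so.
- separation of variables: no algebra isolates the independent variable on one side and the unknown on the other.


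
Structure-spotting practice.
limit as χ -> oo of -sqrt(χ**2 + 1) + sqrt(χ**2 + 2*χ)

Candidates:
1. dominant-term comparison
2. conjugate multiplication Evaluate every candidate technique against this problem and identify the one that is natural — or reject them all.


Diagnosis: conjugate multiplication — two divergent pieces with a minus sign between them and a radical in the mix: rationalize sqrt(χ**2 + 2*χ) - sqrt(χ**2 + 1) before any limit law applies.
- dominant-term comparison — no ranking of term growth rates resolves the limit here.
- conjugate multiplication: applicable, and directly so.


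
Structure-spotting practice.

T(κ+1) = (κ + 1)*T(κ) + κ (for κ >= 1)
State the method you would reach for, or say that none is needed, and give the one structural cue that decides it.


Diagnosis: a summation factor — the coefficient κ + 1 drifts with the index, so no fixed root exists; normalizing by the cumulative product telescopes it.


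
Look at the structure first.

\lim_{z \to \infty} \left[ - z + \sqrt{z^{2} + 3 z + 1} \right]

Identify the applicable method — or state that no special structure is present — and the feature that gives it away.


Method: conjugate multiplication — divergence minus divergence hides a finite answer — expose it by pairing \sqrt{z^{2} + 3 z + 1} - z with its conjugate.


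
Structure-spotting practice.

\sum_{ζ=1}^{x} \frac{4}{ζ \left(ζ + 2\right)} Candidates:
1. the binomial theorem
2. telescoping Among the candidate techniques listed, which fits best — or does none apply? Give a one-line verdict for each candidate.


Technique: telescoping — \frac{4}{ζ \left(ζ + 2\right)} hides a difference of shifted reciprocals — decompose it and the middle of the sum vanishes.
- the binomial theorem — there is no sum-raised-to-a-power identity hiding in these terms.
- telescoping — applicable, and directly so.


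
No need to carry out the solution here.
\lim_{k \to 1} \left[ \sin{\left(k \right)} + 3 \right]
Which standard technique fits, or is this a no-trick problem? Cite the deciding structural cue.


Best approach: no special technique — no vanishing denominator and no indeterminate clash at the point — evaluation is immediate.


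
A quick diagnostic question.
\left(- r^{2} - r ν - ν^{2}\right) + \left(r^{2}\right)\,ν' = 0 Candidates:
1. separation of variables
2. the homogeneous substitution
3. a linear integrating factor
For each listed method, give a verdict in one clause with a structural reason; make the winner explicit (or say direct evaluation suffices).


Diagnosis: the homogeneous substitution — solved for the derivative, the right side is unchanged under scaling r and ν together — it depends only on the ratio ν/r, so substitute a single ratio variable.
- separation of variables: no algebra isolates the independent variable on one side and the unknown on the other.
- the homogeneous substitution: a fit — the right tool for this form.
- a linear integrating factor: a nonlinear term in the unknown puts this outside the integrating-factor template.


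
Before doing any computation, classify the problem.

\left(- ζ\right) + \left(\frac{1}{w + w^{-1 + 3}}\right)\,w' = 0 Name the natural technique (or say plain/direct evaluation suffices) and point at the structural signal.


Best approach: separation of variables — all dependence on the two variables factors apart, the defining separable shape. This doubles as a Bernoulli equation in the unknown as written; dividing and integrating works on it directly.


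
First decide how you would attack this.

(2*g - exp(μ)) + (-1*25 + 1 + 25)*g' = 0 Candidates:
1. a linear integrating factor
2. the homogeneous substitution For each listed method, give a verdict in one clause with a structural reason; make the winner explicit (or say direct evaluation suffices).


Best approach: a linear integrating factor — arrange it as g' + 2·g = (the forcing term) and the integrating factor does the rest.
- a linear integrating factor — applies; the problem has the shape this method handles.
- the homogeneous substitution — the slope is not a function of the ratio of the variables alone.


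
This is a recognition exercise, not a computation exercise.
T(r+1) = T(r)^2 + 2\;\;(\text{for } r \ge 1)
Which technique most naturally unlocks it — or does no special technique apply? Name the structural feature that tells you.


Method: no special technique — each new value is a nonlinear function of earlier ones — scaling arguments and superposition both fail.


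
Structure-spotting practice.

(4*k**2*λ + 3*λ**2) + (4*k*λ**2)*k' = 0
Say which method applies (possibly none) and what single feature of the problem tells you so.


Diagnosis: the exact-equation method — because the two cross partials coincide, the form is conservative as written — recover its potential in (λ, k).


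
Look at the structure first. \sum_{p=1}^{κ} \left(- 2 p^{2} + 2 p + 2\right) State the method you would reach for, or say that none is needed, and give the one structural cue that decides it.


Verdict: no special technique — the summand is a plain polynomial in p (expanding first if it arrives factored); standard power-sum formulas evaluate it term by term.


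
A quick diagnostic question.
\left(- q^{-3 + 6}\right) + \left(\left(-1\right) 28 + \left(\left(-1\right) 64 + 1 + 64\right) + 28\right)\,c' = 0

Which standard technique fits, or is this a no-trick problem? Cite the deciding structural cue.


Verdict: no special technique — solved for the derivative, no c appears — this is antidifferentiation in q wearing ODE clothing.


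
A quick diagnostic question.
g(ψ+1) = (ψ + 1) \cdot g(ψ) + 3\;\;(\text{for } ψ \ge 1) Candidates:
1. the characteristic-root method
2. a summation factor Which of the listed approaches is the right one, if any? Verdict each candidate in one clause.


Diagnosis: a summation factor — rescale the sequence by the product of the weights ψ + 1 so far — the recurrence collapses to a plain running sum.
- the characteristic-root method — an index-dependent weight blocks the pure exponential ansatz.
- a summation factor: applies; the problem has the shape this method handles.


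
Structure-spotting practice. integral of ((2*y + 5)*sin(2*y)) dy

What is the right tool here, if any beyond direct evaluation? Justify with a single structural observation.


Best approach: integration by parts — 2*y + 5 dies after finitely many derivatives while sin(2*y) cycles under integration — the tabular/parts setup.


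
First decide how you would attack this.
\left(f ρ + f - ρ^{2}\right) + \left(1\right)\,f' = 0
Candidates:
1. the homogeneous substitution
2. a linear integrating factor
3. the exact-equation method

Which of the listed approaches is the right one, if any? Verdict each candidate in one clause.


Technique: a linear integrating factor — linear in the unknown with genuine forcing: multiply through by the exponential of the integrated coefficient and the left side closes into one derivative.
- the homogeneous substitution — solved for the derivative, the right side changes under joint scaling of the two variables.
- a linear integrating factor — yes — fits the structure here.
- the exact-equation method — the cross partial derivatives disagree, so no single potential exists.


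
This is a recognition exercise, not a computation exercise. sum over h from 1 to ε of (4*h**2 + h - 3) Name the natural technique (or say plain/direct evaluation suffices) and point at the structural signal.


Technique: no special technique — this is bookkeeping, not technique: standard formulas for sums of constant-multiple powers of h apply termwise.


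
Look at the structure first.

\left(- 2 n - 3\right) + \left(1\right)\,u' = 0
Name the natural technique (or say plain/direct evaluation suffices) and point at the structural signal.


Verdict: no special technique — solved for the derivative, no u appears — this is antidifferentiation in n wearing ODE clothing.


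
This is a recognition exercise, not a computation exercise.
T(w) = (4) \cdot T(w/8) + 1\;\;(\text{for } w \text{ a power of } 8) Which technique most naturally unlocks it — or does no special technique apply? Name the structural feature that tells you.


Method: the master substitution — the argument shrinks by the factor 8, so measure the index on a logarithmic scale and the recursion becomes a shift.


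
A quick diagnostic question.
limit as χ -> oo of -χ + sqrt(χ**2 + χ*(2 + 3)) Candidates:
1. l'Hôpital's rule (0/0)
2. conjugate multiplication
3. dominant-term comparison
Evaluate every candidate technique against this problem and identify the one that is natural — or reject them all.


Diagnosis: conjugate multiplication — sqrt(χ**2 + χ*(2 + 3)) and χ both blow up, but their difference is tame once the conjugate rationalizes it.
- l'Hôpital's rule (0/0): the expression is a difference driving to ∞ − ∞, not a 0/0 quotient — there is no ratio for the rule to differentiate.
- conjugate multiplication — yes, a natural case for it.
- dominant-term comparison: no dominant-degree comparison decides it.


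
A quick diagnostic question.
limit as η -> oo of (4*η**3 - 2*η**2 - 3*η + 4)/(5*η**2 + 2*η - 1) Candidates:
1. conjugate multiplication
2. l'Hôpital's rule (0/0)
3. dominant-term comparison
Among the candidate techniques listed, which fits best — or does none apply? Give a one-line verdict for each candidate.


Method: dominant-term comparison — growth-rate triage: the leading powers of η decide the limit, everything else is noise.
- conjugate multiplication — multiplying by a conjugate would not remove any indeterminacy here.
- l'Hôpital's rule (0/0): no 0/0 form appears: written as one quotient, top and bottom both grow without bound, and the ratio is decided by their leading terms.
- dominant-term comparison: yes, a natural case for it.


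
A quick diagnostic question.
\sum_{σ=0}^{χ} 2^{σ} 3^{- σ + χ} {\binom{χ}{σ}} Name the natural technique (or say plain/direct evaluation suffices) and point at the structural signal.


Diagnosis: the binomial theorem — binomial coefficients against complementary powers of 2 and 3: recognize the binomial expansion and resum.


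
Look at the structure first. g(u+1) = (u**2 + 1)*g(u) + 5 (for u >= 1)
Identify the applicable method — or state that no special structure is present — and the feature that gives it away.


Best approach: a summation factor — because the multiplier u**2 + 1 is index-dependent, divide through by its running product and sum the resulting differences.


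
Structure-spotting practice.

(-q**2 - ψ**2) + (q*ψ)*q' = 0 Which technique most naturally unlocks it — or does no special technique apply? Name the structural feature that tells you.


Best approach: the homogeneous substitution — scaling ψ and q together leaves the slope fixed — it depends only on q/ψ, so substitute the ratio. A Bernoulli rewrite works here as the equation stands — the homogeneous substitution is the more immediate reading.


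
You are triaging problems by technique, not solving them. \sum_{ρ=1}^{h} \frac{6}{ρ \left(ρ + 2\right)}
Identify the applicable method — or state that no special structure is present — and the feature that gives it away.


Method: telescoping — the summand \frac{6}{ρ \left(ρ + 2\right)} decomposes into fractions whose poles differ by an integer shift — the series collapses.


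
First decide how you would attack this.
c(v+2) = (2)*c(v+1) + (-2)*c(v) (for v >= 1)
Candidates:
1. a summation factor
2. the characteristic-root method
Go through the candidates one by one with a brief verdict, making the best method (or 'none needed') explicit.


Diagnosis: the characteristic-root method — fixed numeric weights on consecutive terms and no forcing term added: the root method in its home territory.
- a summation factor: the recurrence reaches back more than one step, outside the first-order family a summation factor normalizes.
- the characteristic-root method — applies; the problem has the shape this method handles.


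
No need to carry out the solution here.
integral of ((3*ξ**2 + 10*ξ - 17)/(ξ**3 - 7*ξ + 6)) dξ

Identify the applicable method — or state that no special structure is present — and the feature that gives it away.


Method: partial fractions — the bottom factors while the top stays lower-degree — split into simple fractions and integrate piece by piece.


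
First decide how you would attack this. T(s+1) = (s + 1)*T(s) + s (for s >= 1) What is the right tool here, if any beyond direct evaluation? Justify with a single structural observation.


Technique: a summation factor — an index-dependent multiplier s + 1 rules out characteristic roots; a summation factor converts it to a pure difference.


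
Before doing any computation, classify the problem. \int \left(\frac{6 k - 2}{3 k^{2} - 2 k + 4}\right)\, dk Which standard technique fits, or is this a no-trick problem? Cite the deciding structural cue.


Verdict: u-substitution — structure check: outer function, inner expression 3 k^{2} - 2 k + 4, inner derivative as a factor — the classic u = 3 k^{2} - 2 k + 4 pattern.


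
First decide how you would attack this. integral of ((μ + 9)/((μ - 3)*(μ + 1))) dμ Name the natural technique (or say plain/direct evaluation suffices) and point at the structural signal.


Method: partial fractions — the bottom factors while the top stays lower-degree — split into simple fractions and integrate piece by piece.


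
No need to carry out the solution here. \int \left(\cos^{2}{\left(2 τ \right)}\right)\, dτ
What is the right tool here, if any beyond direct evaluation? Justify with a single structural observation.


Diagnosis: a trigonometric identity — the exponent on \cos^{2}{\left(2 τ \right)} is even — the power-reduction identity is the standard preprocessing step.


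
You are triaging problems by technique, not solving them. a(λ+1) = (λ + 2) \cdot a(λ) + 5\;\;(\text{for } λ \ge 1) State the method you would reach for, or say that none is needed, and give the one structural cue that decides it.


Method: a summation factor — rescale the sequence by the product of the weights λ + 2 so far — the recurrence collapses to a plain running sum.


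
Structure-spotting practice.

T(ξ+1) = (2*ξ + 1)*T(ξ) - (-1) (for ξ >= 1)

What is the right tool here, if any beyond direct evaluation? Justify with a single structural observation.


Method: a summation factor — it is first-order linear but the coefficient 2*ξ + 1 depends on the index, so multiply through by a summation factor to telescope it.


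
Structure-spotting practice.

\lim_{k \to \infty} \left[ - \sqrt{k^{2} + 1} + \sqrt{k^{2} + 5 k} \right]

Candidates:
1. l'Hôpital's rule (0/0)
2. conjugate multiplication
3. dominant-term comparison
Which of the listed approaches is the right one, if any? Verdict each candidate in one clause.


Verdict: conjugate multiplication — two divergent pieces with a minus sign between them and a radical in the mix: rationalize \sqrt{k^{2} + 5 k} - \sqrt{k^{2} + 1} before any limit law applies.
- l'Hôpital's rule (0/0) — substitution produces ∞ − ∞ rather than a vanishing quotient; the rule needs a 0/0 ratio to act on.
- conjugate multiplication: yes, a natural case for it.
- dominant-term comparison: no dominant-degree comparison decides it.


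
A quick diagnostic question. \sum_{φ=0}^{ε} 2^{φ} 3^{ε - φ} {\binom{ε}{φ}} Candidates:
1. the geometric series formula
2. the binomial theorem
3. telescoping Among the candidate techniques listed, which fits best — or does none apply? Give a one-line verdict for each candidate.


Technique: the binomial theorem — the summand is term φ of a binomial expansion in 2 and 3; the whole sum is a single power.
- the geometric series formula: consecutive terms are not related by a fixed multiplier.
- the binomial theorem: applies; the problem has the shape this method handles.
- telescoping: in the displayed form, no term reappears at a neighboring index to cancel against.


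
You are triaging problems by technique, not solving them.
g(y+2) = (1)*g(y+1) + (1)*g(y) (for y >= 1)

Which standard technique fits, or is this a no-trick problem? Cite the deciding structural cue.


Best approach: the characteristic-root method — every coefficient is a fixed number and the forcing is zero — substitute r^y and read off the root equation.


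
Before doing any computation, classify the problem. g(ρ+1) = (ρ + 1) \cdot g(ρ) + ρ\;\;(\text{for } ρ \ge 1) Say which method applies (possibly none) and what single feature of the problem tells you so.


Best approach: a summation factor — rescale the sequence by the product of the weights ρ + 1 so far — the recurrence collapses to a plain running sum.


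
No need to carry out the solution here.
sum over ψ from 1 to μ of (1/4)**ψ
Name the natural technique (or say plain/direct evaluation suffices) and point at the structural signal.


Verdict: the geometric series formula — each summand is the previous one scaled by 1/4; that constant multiplier is itself the geometric structure.


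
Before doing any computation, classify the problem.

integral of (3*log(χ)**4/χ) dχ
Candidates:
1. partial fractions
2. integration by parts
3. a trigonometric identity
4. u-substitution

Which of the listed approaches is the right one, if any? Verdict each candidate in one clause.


Technique: u-substitution — collected, the integrand has one factor that is, up to a constant, the derivative of an inner expression the rest depends on — substitute for that inner expression.
- partial fractions — there is no rational-function structure to decompose.
- integration by parts: the integrand does not split as a nonconstant polynomial times an exp, sine, cosine of a linear argument, or logarithm — no polynomial-kernel parts product to differentiate one side of.
- a trigonometric identity: no sine or cosine appears, so there is nothing for a trigonometric identity to act on.
- u-substitution: applies; the problem has the shape this method handles.


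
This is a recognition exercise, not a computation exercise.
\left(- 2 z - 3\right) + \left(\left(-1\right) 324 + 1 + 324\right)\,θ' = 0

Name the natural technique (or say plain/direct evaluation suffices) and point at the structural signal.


Technique: no special technique — the slope is a function of z alone, so integrate both sides directly.


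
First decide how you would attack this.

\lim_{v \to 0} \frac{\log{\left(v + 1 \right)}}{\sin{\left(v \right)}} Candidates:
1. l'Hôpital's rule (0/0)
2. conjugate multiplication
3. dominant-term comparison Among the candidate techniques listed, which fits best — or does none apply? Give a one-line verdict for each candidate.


Method: l'Hôpital's rule (0/0) — the 0/0 form at 0 is the signature situation for l'Hôpital's rule. The standard small-argument limits would also carry it; the rule is the systematic route.
- l'Hôpital's rule (0/0) — a fit — the right tool for this form.
- conjugate multiplication — there are no radicals in tension whose conjugate would simplify matters.
- dominant-term comparison: leading-power comparison does not apply to this form.


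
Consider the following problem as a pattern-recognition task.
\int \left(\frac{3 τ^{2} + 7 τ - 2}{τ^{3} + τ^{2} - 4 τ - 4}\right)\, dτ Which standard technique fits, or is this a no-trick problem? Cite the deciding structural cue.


Verdict: partial fractions — rational integrand, reducible denominator τ^{3} + τ^{2} - 4 τ - 4: decompose first, integrate second.


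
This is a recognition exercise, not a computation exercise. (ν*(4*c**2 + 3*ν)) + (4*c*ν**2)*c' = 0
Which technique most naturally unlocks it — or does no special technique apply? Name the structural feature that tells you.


Verdict: the exact-equation method — because the two cross partials coincide, the form is conservative as written — recover its potential in (ν, c).


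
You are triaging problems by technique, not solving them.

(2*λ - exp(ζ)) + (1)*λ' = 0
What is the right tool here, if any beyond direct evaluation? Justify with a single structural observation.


Diagnosis: a linear integrating factor — arrange it as λ' + 2·λ = (the forcing term) and the integrating factor does the rest.


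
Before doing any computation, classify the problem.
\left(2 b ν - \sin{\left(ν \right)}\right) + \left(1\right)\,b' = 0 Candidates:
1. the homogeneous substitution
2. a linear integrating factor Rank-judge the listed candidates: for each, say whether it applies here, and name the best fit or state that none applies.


Best approach: a linear integrating factor — linear in the unknown with genuine forcing: multiply through by the exponential of the integrated coefficient and the left side closes into one derivative.
- the homogeneous substitution — the slope does not depend on the ratio of the variables alone.
- a linear integrating factor: applies; the problem has the shape this method handles.


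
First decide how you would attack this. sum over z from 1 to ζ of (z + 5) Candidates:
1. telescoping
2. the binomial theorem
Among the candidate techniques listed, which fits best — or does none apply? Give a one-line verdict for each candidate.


Method: no special technique — no ratio, no shift structure, no binomial pattern: sum the constant-multiple powers of z with known formulas.
- telescoping: the summand is not presented as a shifted difference — a telescoping rewrite may exist, but the displayed structure does not offer one.
- the binomial theorem — there is no pair of bases whose matched powers would reassemble into a single binomial power.


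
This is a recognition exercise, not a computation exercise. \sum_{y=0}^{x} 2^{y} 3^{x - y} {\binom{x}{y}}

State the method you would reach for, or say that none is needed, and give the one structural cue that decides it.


Technique: the binomial theorem — binomial coefficients against complementary powers of 2 and 3: recognize the binomial expansion and resum.


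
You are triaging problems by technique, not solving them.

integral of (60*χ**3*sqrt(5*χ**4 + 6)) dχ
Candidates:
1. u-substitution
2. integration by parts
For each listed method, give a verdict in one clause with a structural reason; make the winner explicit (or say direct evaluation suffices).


Technique: u-substitution — spotting that 60*χ**3 is a constant multiple of the derivative of 5*χ**4 + 6 is the key observation — substitute u = 5*χ**4 + 6 and the integral becomes one-dimensional in u.
- u-substitution: applicable, and directly so.
- integration by parts — the non-polynomial partner is not one of the parts kernels — exp, sine, or cosine with a degree-1 argument, or a logarithm.


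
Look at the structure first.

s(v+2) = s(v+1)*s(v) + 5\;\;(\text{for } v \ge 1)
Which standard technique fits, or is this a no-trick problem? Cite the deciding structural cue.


Verdict: no special technique — the unknown sequence enters the update nonlinearly, so no linear method fits the recurrence as written — direct iteration remains.


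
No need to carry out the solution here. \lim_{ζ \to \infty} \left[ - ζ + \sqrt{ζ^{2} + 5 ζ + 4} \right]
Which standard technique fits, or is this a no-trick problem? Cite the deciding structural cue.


Diagnosis: conjugate multiplication — turning the difference into a conjugate-rationalized ratio makes the limit readable.


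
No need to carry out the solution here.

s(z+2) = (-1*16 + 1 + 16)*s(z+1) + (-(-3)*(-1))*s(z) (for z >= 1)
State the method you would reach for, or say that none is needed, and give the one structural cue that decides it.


Method: the characteristic-root method — because shifting z leaves the equation's coefficients unchanged, exponential trials reduce it to algebra.


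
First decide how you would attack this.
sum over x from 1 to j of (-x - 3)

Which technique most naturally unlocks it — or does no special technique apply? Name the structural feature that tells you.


Best approach: no special technique — the sum is polynomial through and through; closed forms for each power of x finish it directly.


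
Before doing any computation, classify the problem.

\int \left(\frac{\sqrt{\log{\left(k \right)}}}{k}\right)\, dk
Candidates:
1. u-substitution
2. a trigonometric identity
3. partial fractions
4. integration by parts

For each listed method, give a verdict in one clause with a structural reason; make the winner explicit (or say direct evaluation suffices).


Diagnosis: u-substitution — collected, the integrand has one factor that is, up to a constant, the derivative of an inner expression the rest depends on — substitute for that inner expression.
- u-substitution: a fit — the right tool for this form.
- a trigonometric identity — no sine or cosine appears, so there is nothing for a trigonometric identity to act on.
- partial fractions: there is no rational-function structure to decompose.
- integration by parts: the integrand does not split as a nonconstant polynomial times an exp, sine, cosine of a linear argument, or logarithm — no polynomial-kernel parts product to differentiate one side of.


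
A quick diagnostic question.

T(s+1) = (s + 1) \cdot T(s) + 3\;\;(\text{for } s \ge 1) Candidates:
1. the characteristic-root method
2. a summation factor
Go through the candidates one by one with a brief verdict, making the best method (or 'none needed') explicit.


Diagnosis: a summation factor — the coefficient s + 1 drifts with the index, so no fixed root exists; normalizing by the cumulative product telescopes it.
- the characteristic-root method: the coefficients change with the index, which the root method cannot absorb.
- a summation factor: a fit — the right tool for this form.


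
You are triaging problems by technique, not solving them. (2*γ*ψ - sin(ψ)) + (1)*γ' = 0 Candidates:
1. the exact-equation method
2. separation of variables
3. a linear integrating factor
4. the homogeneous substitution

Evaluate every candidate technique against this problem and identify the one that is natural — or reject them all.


Technique: a linear integrating factor — the unknown enters only to the first power against a nonzero forcing term — the integrating-factor template applies directly.
- the exact-equation method — the cross partial derivatives disagree, so no single potential exists.
- separation of variables: no division isolates the independent variable from the unknown.
- a linear integrating factor — applicable, and directly so.
- the homogeneous substitution: the slope changes under joint rescaling, failing the degree-zero test.


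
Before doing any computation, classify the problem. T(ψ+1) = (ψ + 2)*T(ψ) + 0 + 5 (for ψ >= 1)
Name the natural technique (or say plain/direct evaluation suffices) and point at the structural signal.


Technique: a summation factor — the coefficient ψ + 2 drifts with the index, so no fixed root exists; normalizing by the cumulative product telescopes it.


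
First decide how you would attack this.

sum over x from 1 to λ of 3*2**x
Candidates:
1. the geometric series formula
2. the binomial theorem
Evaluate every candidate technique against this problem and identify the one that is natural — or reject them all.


Verdict: the geometric series formula — consecutive terms stand in a fixed index-free ratio — the geometric sum formula closes it.
- the geometric series formula: yes — fits the structure here.
- the binomial theorem — the summand does not match any term pattern of an expanded binomial power.


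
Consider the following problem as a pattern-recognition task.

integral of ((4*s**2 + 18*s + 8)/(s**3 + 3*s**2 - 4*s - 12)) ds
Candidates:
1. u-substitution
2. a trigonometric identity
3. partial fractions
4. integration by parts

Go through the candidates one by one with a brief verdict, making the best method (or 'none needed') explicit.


Diagnosis: partial fractions — once s**3 + 3*s**2 - 4*s - 12 is factored, each root contributes a simple-fraction term; integrate them one at a time.
- u-substitution: no subexpression of the integrand pairs with its own derivative as a factor — individual terms may offer their own substitutions, but any change of variable covering the whole integral would have to be constructed from outside the expression.
- a trigonometric identity — with no trigonometric functions present, identity rewriting has no target.
- partial fractions: a fit — the right tool for this form.
- integration by parts — there is no nonconstant-polynomial-times-kernel split with an exp, sine, cosine (degree-1 argument), or logarithm partner.
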